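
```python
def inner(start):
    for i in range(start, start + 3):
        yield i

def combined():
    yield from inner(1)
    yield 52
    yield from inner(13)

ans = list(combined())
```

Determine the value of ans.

Step 1: combined() delegates to inner(1):
  yield 1
  yield 2
  yield 3
Step 2: yield 52
Step 3: Delegates to inner(13):
  yield 13
  yield 14
  yield 15
Therefore ans = [1, 2, 3, 52, 13, 14, 15].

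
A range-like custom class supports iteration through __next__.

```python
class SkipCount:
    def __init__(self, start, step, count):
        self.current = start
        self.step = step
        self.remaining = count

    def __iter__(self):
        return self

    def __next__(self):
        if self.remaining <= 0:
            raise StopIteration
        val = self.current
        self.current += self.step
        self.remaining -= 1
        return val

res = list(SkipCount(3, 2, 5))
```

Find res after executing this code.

Step 1: SkipCount starts at 3, increments by 2, for 5 steps:
  Yield 3, then current += 2
  Yield 5, then current += 2
  Yield 7, then current += 2
  Yield 9, then current += 2
  Yield 11, then current += 2
Therefore res = [3, 5, 7, 9, 11].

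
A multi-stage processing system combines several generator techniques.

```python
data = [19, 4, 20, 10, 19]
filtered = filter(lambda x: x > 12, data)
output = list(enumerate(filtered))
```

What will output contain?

Step 1: Filter [19, 4, 20, 10, 19] for > 12: [19, 20, 19].
Step 2: enumerate re-indexes from 0: [(0, 19), (1, 20), (2, 19)].
Therefore output = [(0, 19), (1, 20), (2, 19)].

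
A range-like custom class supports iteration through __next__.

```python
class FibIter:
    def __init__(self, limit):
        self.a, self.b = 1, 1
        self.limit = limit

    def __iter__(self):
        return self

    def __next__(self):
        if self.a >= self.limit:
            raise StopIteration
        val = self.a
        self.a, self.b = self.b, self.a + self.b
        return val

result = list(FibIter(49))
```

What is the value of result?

Step 1: Fibonacci-like sequence (a=1, b=1) until >= 49:
  Yield 1, then a,b = 1,2
  Yield 1, then a,b = 2,3
  Yield 2, then a,b = 3,5
  Yield 3, then a,b = 5,8
  Yield 5, then a,b = 8,13
  Yield 8, then a,b = 13,21
  Yield 13, then a,b = 21,34
  Yield 21, then a,b = 34,55
  Yield 34, then a,b = 55,89
Step 2: 55 >= 49, stop.
Therefore result = [1, 1, 2, 3, 5, 8, 13, 21, 34].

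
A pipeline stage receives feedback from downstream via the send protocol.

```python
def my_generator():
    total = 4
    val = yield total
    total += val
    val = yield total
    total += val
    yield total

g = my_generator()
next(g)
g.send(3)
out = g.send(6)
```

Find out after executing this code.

Step 1: next() -> yield total=4.
Step 2: send(3) -> val=3, total = 4+3 = 7, yield 7.
Step 3: send(6) -> val=6, total = 7+6 = 13, yield 13.
Therefore out = 13.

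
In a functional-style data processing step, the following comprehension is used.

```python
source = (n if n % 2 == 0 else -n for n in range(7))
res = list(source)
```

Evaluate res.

Step 1: For each n in range(7), yield n if even, else -n:
  n=0: even, yield 0
  n=1: odd, yield -1
  n=2: even, yield 2
  n=3: odd, yield -3
  n=4: even, yield 4
  n=5: odd, yield -5
  n=6: even, yield 6
Therefore res = [0, -1, 2, -3, 4, -5, 6].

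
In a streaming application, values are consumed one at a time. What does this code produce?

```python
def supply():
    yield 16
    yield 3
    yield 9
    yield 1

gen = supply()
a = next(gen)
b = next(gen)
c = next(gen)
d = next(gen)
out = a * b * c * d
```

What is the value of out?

Step 1: Create generator and consume all values:
  a = next(gen) = 16
  b = next(gen) = 3
  c = next(gen) = 9
  d = next(gen) = 1
Step 2: out = 16 * 3 * 9 * 1 = 432.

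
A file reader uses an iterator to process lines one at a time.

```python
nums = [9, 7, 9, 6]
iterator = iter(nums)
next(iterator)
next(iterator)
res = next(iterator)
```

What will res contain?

Step 1: Create iterator over [9, 7, 9, 6].
Step 2: next() consumes 9.
Step 3: next() consumes 7.
Step 4: next() returns 9.
Therefore res = 9.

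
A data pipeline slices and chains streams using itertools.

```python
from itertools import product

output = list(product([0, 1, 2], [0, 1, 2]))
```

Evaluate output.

Step 1: product([0, 1, 2], [0, 1, 2]) gives all pairs:
  (0, 0)
  (0, 1)
  (0, 2)
  (1, 0)
  (1, 1)
  (1, 2)
  (2, 0)
  (2, 1)
  (2, 2)
Therefore output = [(0, 0), (0, 1), (0, 2), (1, 0), (1, 1), (1, 2), (2, 0), (2, 1), (2, 2)].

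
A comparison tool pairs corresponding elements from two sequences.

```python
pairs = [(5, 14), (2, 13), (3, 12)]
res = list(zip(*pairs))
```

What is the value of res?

Step 1: zip(*pairs) transposes: unzips [(5, 14), (2, 13), (3, 12)] into separate sequences.
Step 2: First elements: (5, 2, 3), second elements: (14, 13, 12).
Therefore res = [(5, 2, 3), (14, 13, 12)].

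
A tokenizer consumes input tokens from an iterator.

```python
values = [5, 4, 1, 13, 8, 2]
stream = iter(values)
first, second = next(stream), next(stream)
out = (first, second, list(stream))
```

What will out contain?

Step 1: Create iterator over [5, 4, 1, 13, 8, 2].
Step 2: first = 5, second = 4.
Step 3: Remaining elements: [1, 13, 8, 2].
Therefore out = (5, 4, [1, 13, 8, 2]).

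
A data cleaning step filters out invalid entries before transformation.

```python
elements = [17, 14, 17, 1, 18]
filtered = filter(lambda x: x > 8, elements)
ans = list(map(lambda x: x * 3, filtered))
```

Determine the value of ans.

Step 1: Filter elements for elements > 8:
  17: kept
  14: kept
  17: kept
  1: removed
  18: kept
Step 2: Map x * 3 on filtered [17, 14, 17, 18]:
  17 -> 51
  14 -> 42
  17 -> 51
  18 -> 54
Therefore ans = [51, 42, 51, 54].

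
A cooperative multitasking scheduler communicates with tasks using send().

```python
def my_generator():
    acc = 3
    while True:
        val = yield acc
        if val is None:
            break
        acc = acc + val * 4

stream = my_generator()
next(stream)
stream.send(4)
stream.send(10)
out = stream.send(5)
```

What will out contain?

Step 1: next() -> yield acc=3.
Step 2: send(4) -> val=4, acc = 3 + 4*4 = 19, yield 19.
Step 3: send(10) -> val=10, acc = 19 + 10*4 = 59, yield 59.
Step 4: send(5) -> val=5, acc = 59 + 5*4 = 79, yield 79.
Therefore out = 79.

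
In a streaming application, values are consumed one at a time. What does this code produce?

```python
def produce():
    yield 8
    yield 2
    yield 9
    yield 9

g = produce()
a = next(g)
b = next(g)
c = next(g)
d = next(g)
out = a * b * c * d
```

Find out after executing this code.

Step 1: Create generator and consume all values:
  a = next(g) = 8
  b = next(g) = 2
  c = next(g) = 9
  d = next(g) = 9
Step 2: out = 8 * 2 * 9 * 9 = 1296.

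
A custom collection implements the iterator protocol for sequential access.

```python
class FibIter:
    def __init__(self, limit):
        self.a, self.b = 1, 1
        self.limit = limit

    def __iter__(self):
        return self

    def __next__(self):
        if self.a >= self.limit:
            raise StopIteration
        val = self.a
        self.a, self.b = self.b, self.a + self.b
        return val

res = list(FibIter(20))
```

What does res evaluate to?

Step 1: Fibonacci-like sequence (a=1, b=1) until >= 20:
  Yield 1, then a,b = 1,2
  Yield 1, then a,b = 2,3
  Yield 2, then a,b = 3,5
  Yield 3, then a,b = 5,8
  Yield 5, then a,b = 8,13
  Yield 8, then a,b = 13,21
  Yield 13, then a,b = 21,34
Step 2: 21 >= 20, stop.
Therefore res = [1, 1, 2, 3, 5, 8, 13].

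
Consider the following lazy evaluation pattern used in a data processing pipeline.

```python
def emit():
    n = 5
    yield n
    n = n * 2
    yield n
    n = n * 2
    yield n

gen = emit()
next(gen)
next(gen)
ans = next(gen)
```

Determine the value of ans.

Step 1: Trace through generator execution:
  Yield 1: n starts at 5, yield 5
  Yield 2: n = 5 * 2 = 10, yield 10
  Yield 3: n = 10 * 2 = 20, yield 20
Step 2: First next() gets 5, second next() gets the second value, third next() yields 20.
Therefore ans = 20.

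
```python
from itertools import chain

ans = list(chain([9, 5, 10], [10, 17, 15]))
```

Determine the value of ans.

Step 1: chain() concatenates iterables: [9, 5, 10] + [10, 17, 15].
Therefore ans = [9, 5, 10, 10, 17, 15].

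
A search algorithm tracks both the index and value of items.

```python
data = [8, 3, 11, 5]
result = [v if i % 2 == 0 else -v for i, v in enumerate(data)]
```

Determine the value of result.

Step 1: For each (i, v), keep v if i is even, negate if odd:
  i=0 (even): keep 8
  i=1 (odd): negate to -3
  i=2 (even): keep 11
  i=3 (odd): negate to -5
Therefore result = [8, -3, 11, -5].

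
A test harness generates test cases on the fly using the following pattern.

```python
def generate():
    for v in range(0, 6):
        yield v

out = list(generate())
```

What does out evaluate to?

Step 1: The generator yields each value from range(0, 6).
Step 2: list() consumes all yields: [0, 1, 2, 3, 4, 5].
Therefore out = [0, 1, 2, 3, 4, 5].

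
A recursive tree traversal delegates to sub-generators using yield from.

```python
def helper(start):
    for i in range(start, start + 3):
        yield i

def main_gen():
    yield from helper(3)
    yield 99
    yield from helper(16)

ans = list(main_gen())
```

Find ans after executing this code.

Step 1: main_gen() delegates to helper(3):
  yield 3
  yield 4
  yield 5
Step 2: yield 99
Step 3: Delegates to helper(16):
  yield 16
  yield 17
  yield 18
Therefore ans = [3, 4, 5, 99, 16, 17, 18].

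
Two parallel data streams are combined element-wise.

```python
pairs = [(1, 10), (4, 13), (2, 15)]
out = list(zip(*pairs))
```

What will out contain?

Step 1: zip(*pairs) transposes: unzips [(1, 10), (4, 13), (2, 15)] into separate sequences.
Step 2: First elements: (1, 4, 2), second elements: (10, 13, 15).
Therefore out = [(1, 4, 2), (10, 13, 15)].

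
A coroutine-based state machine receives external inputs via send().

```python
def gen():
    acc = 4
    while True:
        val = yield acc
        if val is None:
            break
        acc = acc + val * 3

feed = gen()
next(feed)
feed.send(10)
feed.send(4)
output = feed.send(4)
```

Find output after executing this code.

Step 1: next() -> yield acc=4.
Step 2: send(10) -> val=10, acc = 4 + 10*3 = 34, yield 34.
Step 3: send(4) -> val=4, acc = 34 + 4*3 = 46, yield 46.
Step 4: send(4) -> val=4, acc = 46 + 4*3 = 58, yield 58.
Therefore output = 58.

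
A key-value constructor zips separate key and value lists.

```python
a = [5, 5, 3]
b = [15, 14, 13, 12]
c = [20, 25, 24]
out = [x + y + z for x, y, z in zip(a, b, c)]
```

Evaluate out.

Step 1: zip three lists (truncates to shortest, len=3):
  5 + 15 + 20 = 40
  5 + 14 + 25 = 44
  3 + 13 + 24 = 40
Therefore out = [40, 44, 40].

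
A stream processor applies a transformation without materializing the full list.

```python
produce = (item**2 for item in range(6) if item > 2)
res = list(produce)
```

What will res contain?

Step 1: For range(6), keep item > 2, then square:
  item=0: 0 <= 2, excluded
  item=1: 1 <= 2, excluded
  item=2: 2 <= 2, excluded
  item=3: 3 > 2, yield 3**2 = 9
  item=4: 4 > 2, yield 4**2 = 16
  item=5: 5 > 2, yield 5**2 = 25
Therefore res = [9, 16, 25].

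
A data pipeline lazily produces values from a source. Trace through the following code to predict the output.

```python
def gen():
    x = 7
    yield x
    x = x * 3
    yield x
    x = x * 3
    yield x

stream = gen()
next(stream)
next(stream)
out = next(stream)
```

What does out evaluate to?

Step 1: Trace through generator execution:
  Yield 1: x starts at 7, yield 7
  Yield 2: x = 7 * 3 = 21, yield 21
  Yield 3: x = 21 * 3 = 63, yield 63
Step 2: First next() gets 7, second next() gets the second value, third next() yields 63.
Therefore out = 63.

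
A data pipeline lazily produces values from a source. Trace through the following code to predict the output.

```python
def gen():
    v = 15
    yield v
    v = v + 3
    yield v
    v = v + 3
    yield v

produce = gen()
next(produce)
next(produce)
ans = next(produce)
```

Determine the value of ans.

Step 1: Trace through generator execution:
  Yield 1: v starts at 15, yield 15
  Yield 2: v = 15 + 3 = 18, yield 18
  Yield 3: v = 18 + 3 = 21, yield 21
Step 2: First next() gets 15, second next() gets the second value, third next() yields 21.
Therefore ans = 21.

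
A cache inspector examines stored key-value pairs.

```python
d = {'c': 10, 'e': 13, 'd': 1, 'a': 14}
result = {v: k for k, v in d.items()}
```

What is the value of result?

Step 1: Invert dict (swap keys and values):
  'c': 10 -> 10: 'c'
  'e': 13 -> 13: 'e'
  'd': 1 -> 1: 'd'
  'a': 14 -> 14: 'a'
Therefore result = {10: 'c', 13: 'e', 1: 'd', 14: 'a'}.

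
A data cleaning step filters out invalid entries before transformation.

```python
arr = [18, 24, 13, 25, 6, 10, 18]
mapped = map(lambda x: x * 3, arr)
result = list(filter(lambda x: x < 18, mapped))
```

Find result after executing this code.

Step 1: Map x * 3:
  18 -> 54
  24 -> 72
  13 -> 39
  25 -> 75
  6 -> 18
  10 -> 30
  18 -> 54
Step 2: Filter for < 18:
  54: removed
  72: removed
  39: removed
  75: removed
  18: removed
  30: removed
  54: removed
Therefore result = [].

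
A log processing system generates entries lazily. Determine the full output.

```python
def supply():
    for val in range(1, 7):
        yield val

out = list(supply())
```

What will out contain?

Step 1: The generator yields each value from range(1, 7).
Step 2: list() consumes all yields: [1, 2, 3, 4, 5, 6].
Therefore out = [1, 2, 3, 4, 5, 6].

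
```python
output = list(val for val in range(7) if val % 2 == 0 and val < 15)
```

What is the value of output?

Step 1: Filter range(7) where val % 2 == 0 and val < 15:
  val=0: both conditions met, included
  val=1: excluded (1 % 2 != 0)
  val=2: both conditions met, included
  val=3: excluded (3 % 2 != 0)
  val=4: both conditions met, included
  val=5: excluded (5 % 2 != 0)
  val=6: both conditions met, included
Therefore output = [0, 2, 4, 6].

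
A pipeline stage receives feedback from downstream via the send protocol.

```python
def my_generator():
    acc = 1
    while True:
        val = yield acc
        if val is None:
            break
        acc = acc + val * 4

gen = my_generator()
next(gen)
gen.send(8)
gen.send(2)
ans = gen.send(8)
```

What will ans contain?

Step 1: next() -> yield acc=1.
Step 2: send(8) -> val=8, acc = 1 + 8*4 = 33, yield 33.
Step 3: send(2) -> val=2, acc = 33 + 2*4 = 41, yield 41.
Step 4: send(8) -> val=8, acc = 41 + 8*4 = 73, yield 73.
Therefore ans = 73.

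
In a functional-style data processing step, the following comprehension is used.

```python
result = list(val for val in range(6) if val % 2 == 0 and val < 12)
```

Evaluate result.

Step 1: Filter range(6) where val % 2 == 0 and val < 12:
  val=0: both conditions met, included
  val=1: excluded (1 % 2 != 0)
  val=2: both conditions met, included
  val=3: excluded (3 % 2 != 0)
  val=4: both conditions met, included
  val=5: excluded (5 % 2 != 0)
Therefore result = [0, 2, 4].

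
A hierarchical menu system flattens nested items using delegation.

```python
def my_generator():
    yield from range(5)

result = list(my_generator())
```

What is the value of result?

Step 1: yield from delegates to the iterable, yielding each element.
Step 2: Collected values: [0, 1, 2, 3, 4].
Therefore result = [0, 1, 2, 3, 4].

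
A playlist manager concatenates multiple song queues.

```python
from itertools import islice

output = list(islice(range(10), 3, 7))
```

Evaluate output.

Step 1: islice(range(10), 3, 7) takes elements at indices [3, 7).
Step 2: Elements: [3, 4, 5, 6].
Therefore output = [3, 4, 5, 6].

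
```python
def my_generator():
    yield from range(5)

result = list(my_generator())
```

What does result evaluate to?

Step 1: yield from delegates to the iterable, yielding each element.
Step 2: Collected values: [0, 1, 2, 3, 4].
Therefore result = [0, 1, 2, 3, 4].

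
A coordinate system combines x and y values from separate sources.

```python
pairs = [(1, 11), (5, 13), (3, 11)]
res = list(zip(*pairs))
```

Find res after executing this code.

Step 1: zip(*pairs) transposes: unzips [(1, 11), (5, 13), (3, 11)] into separate sequences.
Step 2: First elements: (1, 5, 3), second elements: (11, 13, 11).
Therefore res = [(1, 5, 3), (11, 13, 11)].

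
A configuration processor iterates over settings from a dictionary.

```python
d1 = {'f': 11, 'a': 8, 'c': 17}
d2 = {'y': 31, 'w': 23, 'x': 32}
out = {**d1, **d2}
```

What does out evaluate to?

Step 1: Merge d1 and d2 (d2 values override on key conflicts).
Step 2: d1 has keys ['f', 'a', 'c'], d2 has keys ['y', 'w', 'x'].
Therefore out = {'f': 11, 'a': 8, 'c': 17, 'y': 31, 'w': 23, 'x': 32}.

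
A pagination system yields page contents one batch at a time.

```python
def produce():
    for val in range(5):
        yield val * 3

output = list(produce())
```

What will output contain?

Step 1: For each val in range(5), yield val * 3:
  val=0: yield 0 * 3 = 0
  val=1: yield 1 * 3 = 3
  val=2: yield 2 * 3 = 6
  val=3: yield 3 * 3 = 9
  val=4: yield 4 * 3 = 12
Therefore output = [0, 3, 6, 9, 12].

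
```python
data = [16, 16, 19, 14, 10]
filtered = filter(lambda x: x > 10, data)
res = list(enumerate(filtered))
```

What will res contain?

Step 1: Filter [16, 16, 19, 14, 10] for > 10: [16, 16, 19, 14].
Step 2: enumerate re-indexes from 0: [(0, 16), (1, 16), (2, 19), (3, 14)].
Therefore res = [(0, 16), (1, 16), (2, 19), (3, 14)].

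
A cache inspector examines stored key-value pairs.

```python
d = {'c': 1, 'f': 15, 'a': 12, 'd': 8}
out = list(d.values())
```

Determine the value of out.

Step 1: d.values() returns the dictionary values in insertion order.
Therefore out = [1, 15, 12, 8].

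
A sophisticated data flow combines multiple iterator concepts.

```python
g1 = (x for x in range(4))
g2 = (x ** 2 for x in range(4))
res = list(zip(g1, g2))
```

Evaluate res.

Step 1: g1 produces [0, 1, 2, 3].
Step 2: g2 produces [0, 1, 4, 9].
Step 3: zip pairs them: [(0, 0), (1, 1), (2, 4), (3, 9)].
Therefore res = [(0, 0), (1, 1), (2, 4), (3, 9)].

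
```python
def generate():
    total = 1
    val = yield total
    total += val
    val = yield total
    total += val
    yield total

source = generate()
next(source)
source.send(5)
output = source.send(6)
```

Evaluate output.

Step 1: next() -> yield total=1.
Step 2: send(5) -> val=5, total = 1+5 = 6, yield 6.
Step 3: send(6) -> val=6, total = 6+6 = 12, yield 12.
Therefore output = 12.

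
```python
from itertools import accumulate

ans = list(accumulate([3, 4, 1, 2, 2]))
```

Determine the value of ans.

Step 1: accumulate computes running sums:
  + 3 = 3
  + 4 = 7
  + 1 = 8
  + 2 = 10
  + 2 = 12
Therefore ans = [3, 7, 8, 10, 12].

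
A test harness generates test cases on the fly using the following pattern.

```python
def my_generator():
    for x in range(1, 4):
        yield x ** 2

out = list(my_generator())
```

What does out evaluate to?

Step 1: For each x in range(1, 4), yield x**2:
  x=1: yield 1**2 = 1
  x=2: yield 2**2 = 4
  x=3: yield 3**2 = 9
Therefore out = [1, 4, 9].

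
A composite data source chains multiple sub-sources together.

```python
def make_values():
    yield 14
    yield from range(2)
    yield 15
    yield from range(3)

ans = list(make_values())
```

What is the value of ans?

Step 1: Trace yields in order:
  yield 14
  yield 0
  yield 1
  yield 15
  yield 0
  yield 1
  yield 2
Therefore ans = [14, 0, 1, 15, 0, 1, 2].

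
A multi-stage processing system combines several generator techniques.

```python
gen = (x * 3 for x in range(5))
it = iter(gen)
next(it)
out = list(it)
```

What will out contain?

Step 1: Generator produces [0, 3, 6, 9, 12].
Step 2: next(it) consumes first element (0).
Step 3: list(it) collects remaining: [3, 6, 9, 12].
Therefore out = [3, 6, 9, 12].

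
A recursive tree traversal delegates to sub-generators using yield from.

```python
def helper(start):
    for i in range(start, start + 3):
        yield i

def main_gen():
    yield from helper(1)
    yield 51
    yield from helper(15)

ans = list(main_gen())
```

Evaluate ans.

Step 1: main_gen() delegates to helper(1):
  yield 1
  yield 2
  yield 3
Step 2: yield 51
Step 3: Delegates to helper(15):
  yield 15
  yield 16
  yield 17
Therefore ans = [1, 2, 3, 51, 15, 16, 17].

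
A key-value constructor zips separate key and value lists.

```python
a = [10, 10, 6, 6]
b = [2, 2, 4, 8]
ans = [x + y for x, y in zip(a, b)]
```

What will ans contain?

Step 1: Add corresponding elements:
  10 + 2 = 12
  10 + 2 = 12
  6 + 4 = 10
  6 + 8 = 14
Therefore ans = [12, 12, 10, 14].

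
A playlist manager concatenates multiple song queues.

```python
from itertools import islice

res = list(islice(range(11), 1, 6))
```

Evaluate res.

Step 1: islice(range(11), 1, 6) takes elements at indices [1, 6).
Step 2: Elements: [1, 2, 3, 4, 5].
Therefore res = [1, 2, 3, 4, 5].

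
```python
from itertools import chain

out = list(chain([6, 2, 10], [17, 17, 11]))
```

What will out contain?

Step 1: chain() concatenates iterables: [6, 2, 10] + [17, 17, 11].
Therefore out = [6, 2, 10, 17, 17, 11].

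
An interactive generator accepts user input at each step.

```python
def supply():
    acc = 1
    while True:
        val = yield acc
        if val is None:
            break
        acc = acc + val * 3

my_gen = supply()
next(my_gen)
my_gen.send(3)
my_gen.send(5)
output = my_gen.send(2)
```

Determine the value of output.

Step 1: next() -> yield acc=1.
Step 2: send(3) -> val=3, acc = 1 + 3*3 = 10, yield 10.
Step 3: send(5) -> val=5, acc = 10 + 5*3 = 25, yield 25.
Step 4: send(2) -> val=2, acc = 25 + 2*3 = 31, yield 31.
Therefore output = 31.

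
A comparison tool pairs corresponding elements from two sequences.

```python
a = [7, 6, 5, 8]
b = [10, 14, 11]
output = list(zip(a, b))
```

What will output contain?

Step 1: zip stops at shortest (len(a)=4, len(b)=3):
  Index 0: (7, 10)
  Index 1: (6, 14)
  Index 2: (5, 11)
Step 2: Last element of a (8) has no pair, dropped.
Therefore output = [(7, 10), (6, 14), (5, 11)].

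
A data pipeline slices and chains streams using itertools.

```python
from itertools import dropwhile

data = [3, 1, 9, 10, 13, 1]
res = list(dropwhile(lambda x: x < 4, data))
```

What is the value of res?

Step 1: dropwhile drops elements while < 4:
  3 < 4: dropped
  1 < 4: dropped
  9: kept (dropping stopped)
Step 2: Remaining elements kept regardless of condition.
Therefore res = [9, 10, 13, 1].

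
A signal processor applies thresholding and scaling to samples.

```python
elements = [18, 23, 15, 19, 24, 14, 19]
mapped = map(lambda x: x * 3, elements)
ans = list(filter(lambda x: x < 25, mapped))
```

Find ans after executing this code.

Step 1: Map x * 3:
  18 -> 54
  23 -> 69
  15 -> 45
  19 -> 57
  24 -> 72
  14 -> 42
  19 -> 57
Step 2: Filter for < 25:
  54: removed
  69: removed
  45: removed
  57: removed
  72: removed
  42: removed
  57: removed
Therefore ans = [].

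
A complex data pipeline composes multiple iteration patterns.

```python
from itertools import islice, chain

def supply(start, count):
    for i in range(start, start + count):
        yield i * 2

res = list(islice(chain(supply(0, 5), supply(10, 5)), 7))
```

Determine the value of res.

Step 1: supply(0, 5) yields [0, 2, 4, 6, 8].
Step 2: supply(10, 5) yields [20, 22, 24, 26, 28].
Step 3: chain concatenates: [0, 2, 4, 6, 8, 20, 22, 24, 26, 28].
Step 4: islice takes first 7: [0, 2, 4, 6, 8, 20, 22].
Therefore res = [0, 2, 4, 6, 8, 20, 22].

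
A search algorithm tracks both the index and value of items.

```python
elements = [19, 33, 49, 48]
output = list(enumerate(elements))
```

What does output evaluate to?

Step 1: enumerate pairs each element with its index:
  (0, 19)
  (1, 33)
  (2, 49)
  (3, 48)
Therefore output = [(0, 19), (1, 33), (2, 49), (3, 48)].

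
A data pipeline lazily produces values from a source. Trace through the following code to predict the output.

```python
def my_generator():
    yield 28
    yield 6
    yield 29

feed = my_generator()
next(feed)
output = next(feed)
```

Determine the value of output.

Step 1: my_generator() creates a generator.
Step 2: next(feed) yields 28 (consumed and discarded).
Step 3: next(feed) yields 6, assigned to output.
Therefore output = 6.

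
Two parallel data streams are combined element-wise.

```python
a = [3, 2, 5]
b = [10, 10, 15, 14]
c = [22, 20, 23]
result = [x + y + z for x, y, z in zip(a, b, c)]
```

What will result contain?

Step 1: zip three lists (truncates to shortest, len=3):
  3 + 10 + 22 = 35
  2 + 10 + 20 = 32
  5 + 15 + 23 = 43
Therefore result = [35, 32, 43].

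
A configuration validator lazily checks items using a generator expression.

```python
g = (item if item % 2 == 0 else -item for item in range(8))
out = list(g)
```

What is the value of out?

Step 1: For each item in range(8), yield item if even, else -item:
  item=0: even, yield 0
  item=1: odd, yield -1
  item=2: even, yield 2
  item=3: odd, yield -3
  item=4: even, yield 4
  item=5: odd, yield -5
  item=6: even, yield 6
  item=7: odd, yield -7
Therefore out = [0, -1, 2, -3, 4, -5, 6, -7].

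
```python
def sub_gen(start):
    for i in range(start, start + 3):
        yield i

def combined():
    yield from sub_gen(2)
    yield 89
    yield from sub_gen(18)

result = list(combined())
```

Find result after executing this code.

Step 1: combined() delegates to sub_gen(2):
  yield 2
  yield 3
  yield 4
Step 2: yield 89
Step 3: Delegates to sub_gen(18):
  yield 18
  yield 19
  yield 20
Therefore result = [2, 3, 4, 89, 18, 19, 20].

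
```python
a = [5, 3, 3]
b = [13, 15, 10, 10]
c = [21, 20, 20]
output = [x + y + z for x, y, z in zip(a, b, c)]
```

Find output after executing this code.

Step 1: zip three lists (truncates to shortest, len=3):
  5 + 13 + 21 = 39
  3 + 15 + 20 = 38
  3 + 10 + 20 = 33
Therefore output = [39, 38, 33].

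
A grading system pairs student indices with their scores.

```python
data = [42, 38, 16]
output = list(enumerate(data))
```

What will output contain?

Step 1: enumerate pairs each element with its index:
  (0, 42)
  (1, 38)
  (2, 16)
Therefore output = [(0, 42), (1, 38), (2, 16)].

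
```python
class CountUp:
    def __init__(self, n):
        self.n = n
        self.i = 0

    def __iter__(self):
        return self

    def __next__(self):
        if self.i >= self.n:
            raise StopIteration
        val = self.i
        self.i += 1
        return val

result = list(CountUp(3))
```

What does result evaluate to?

Step 1: CountUp(3) creates an iterator counting 0 to 2.
Step 2: list() consumes all values: [0, 1, 2].
Therefore result = [0, 1, 2].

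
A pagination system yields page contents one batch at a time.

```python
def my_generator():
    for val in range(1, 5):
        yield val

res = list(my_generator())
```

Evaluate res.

Step 1: The generator yields each value from range(1, 5).
Step 2: list() consumes all yields: [1, 2, 3, 4].
Therefore res = [1, 2, 3, 4].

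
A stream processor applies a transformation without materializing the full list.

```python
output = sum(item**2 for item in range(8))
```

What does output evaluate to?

Step 1: Compute item**2 for each item in range(8):
  item=0: 0**2 = 0
  item=1: 1**2 = 1
  item=2: 2**2 = 4
  item=3: 3**2 = 9
  item=4: 4**2 = 16
  item=5: 5**2 = 25
  item=6: 6**2 = 36
  item=7: 7**2 = 49
Step 2: sum = 0 + 1 + 4 + 9 + 16 + 25 + 36 + 49 = 140.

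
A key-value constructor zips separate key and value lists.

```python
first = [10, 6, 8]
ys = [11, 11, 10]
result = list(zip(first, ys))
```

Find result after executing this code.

Step 1: zip pairs elements at same index:
  Index 0: (10, 11)
  Index 1: (6, 11)
  Index 2: (8, 10)
Therefore result = [(10, 11), (6, 11), (8, 10)].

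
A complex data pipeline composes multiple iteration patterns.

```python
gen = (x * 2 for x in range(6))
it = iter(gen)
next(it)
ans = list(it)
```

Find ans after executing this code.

Step 1: Generator produces [0, 2, 4, 6, 8, 10].
Step 2: next(it) consumes first element (0).
Step 3: list(it) collects remaining: [2, 4, 6, 8, 10].
Therefore ans = [2, 4, 6, 8, 10].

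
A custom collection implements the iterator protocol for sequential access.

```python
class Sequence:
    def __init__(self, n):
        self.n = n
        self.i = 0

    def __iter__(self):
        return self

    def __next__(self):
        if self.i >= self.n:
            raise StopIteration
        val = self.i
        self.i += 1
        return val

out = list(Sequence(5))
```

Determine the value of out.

Step 1: Sequence(5) creates an iterator counting 0 to 4.
Step 2: list() consumes all values: [0, 1, 2, 3, 4].
Therefore out = [0, 1, 2, 3, 4].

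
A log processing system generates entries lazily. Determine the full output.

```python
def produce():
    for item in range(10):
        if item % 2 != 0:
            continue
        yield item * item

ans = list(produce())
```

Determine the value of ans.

Step 1: Only yield item**2 when item is divisible by 2:
  item=0: 0 % 2 == 0, yield 0**2 = 0
  item=2: 2 % 2 == 0, yield 2**2 = 4
  item=4: 4 % 2 == 0, yield 4**2 = 16
  item=6: 6 % 2 == 0, yield 6**2 = 36
  item=8: 8 % 2 == 0, yield 8**2 = 64
Therefore ans = [0, 4, 16, 36, 64].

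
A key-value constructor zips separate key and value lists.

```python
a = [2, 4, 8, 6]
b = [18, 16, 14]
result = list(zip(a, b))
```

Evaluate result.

Step 1: zip stops at shortest (len(a)=4, len(b)=3):
  Index 0: (2, 18)
  Index 1: (4, 16)
  Index 2: (8, 14)
Step 2: Last element of a (6) has no pair, dropped.
Therefore result = [(2, 18), (4, 16), (8, 14)].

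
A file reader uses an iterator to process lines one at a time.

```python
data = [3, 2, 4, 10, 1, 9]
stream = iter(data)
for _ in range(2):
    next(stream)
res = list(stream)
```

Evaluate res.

Step 1: Create iterator over [3, 2, 4, 10, 1, 9].
Step 2: Advance 2 positions (consuming [3, 2]).
Step 3: list() collects remaining elements: [4, 10, 1, 9].
Therefore res = [4, 10, 1, 9].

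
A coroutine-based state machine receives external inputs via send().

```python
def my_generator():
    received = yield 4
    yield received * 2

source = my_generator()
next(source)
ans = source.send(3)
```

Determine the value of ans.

Step 1: next(source) advances to first yield, producing 4.
Step 2: send(3) resumes, received = 3.
Step 3: yield received * 2 = 3 * 2 = 6.
Therefore ans = 6.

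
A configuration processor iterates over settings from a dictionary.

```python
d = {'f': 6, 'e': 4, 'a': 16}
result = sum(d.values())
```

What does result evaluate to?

Step 1: d.values() = [6, 4, 16].
Step 2: sum = 26.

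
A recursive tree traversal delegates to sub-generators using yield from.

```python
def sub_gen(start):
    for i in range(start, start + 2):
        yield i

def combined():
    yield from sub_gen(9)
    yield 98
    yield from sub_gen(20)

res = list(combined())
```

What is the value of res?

Step 1: combined() delegates to sub_gen(9):
  yield 9
  yield 10
Step 2: yield 98
Step 3: Delegates to sub_gen(20):
  yield 20
  yield 21
Therefore res = [9, 10, 98, 20, 21].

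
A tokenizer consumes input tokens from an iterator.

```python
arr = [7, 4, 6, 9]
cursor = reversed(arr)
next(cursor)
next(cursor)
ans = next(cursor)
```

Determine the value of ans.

Step 1: reversed([7, 4, 6, 9]) gives iterator: [9, 6, 4, 7].
Step 2: First next() = 9, second next() = 6.
Step 3: Third next() = 4.
Therefore ans = 4.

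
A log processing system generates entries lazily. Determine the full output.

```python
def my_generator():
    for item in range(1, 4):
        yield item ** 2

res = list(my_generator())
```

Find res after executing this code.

Step 1: For each item in range(1, 4), yield item**2:
  item=1: yield 1**2 = 1
  item=2: yield 2**2 = 4
  item=3: yield 3**2 = 9
Therefore res = [1, 4, 9].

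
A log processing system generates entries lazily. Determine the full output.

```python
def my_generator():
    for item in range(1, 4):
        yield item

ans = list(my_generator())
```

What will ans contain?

Step 1: The generator yields each value from range(1, 4).
Step 2: list() consumes all yields: [1, 2, 3].
Therefore ans = [1, 2, 3].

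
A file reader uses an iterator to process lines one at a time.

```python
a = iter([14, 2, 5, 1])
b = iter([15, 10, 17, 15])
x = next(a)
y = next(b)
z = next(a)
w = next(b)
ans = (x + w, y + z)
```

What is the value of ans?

Step 1: a iterates [14, 2, 5, 1], b iterates [15, 10, 17, 15].
Step 2: x = next(a) = 14, y = next(b) = 15.
Step 3: z = next(a) = 2, w = next(b) = 10.
Step 4: ans = (14 + 10, 15 + 2) = (24, 17).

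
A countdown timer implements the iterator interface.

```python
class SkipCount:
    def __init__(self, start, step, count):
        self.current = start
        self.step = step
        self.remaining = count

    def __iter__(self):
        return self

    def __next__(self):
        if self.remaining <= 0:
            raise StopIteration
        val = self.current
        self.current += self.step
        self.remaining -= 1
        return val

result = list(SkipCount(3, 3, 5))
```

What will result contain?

Step 1: SkipCount starts at 3, increments by 3, for 5 steps:
  Yield 3, then current += 3
  Yield 6, then current += 3
  Yield 9, then current += 3
  Yield 12, then current += 3
  Yield 15, then current += 3
Therefore result = [3, 6, 9, 12, 15].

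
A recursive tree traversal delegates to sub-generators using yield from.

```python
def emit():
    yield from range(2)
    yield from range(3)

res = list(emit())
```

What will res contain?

Step 1: Trace yields in order:
  yield 0
  yield 1
  yield 0
  yield 1
  yield 2
Therefore res = [0, 1, 0, 1, 2].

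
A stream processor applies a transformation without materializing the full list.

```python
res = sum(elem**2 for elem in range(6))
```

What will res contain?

Step 1: Compute elem**2 for each elem in range(6):
  elem=0: 0**2 = 0
  elem=1: 1**2 = 1
  elem=2: 2**2 = 4
  elem=3: 3**2 = 9
  elem=4: 4**2 = 16
  elem=5: 5**2 = 25
Step 2: sum = 0 + 1 + 4 + 9 + 16 + 25 = 55.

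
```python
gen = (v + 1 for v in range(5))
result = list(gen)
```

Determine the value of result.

Step 1: For each v in range(5), compute v+1:
  v=0: 0+1 = 1
  v=1: 1+1 = 2
  v=2: 2+1 = 3
  v=3: 3+1 = 4
  v=4: 4+1 = 5
Therefore result = [1, 2, 3, 4, 5].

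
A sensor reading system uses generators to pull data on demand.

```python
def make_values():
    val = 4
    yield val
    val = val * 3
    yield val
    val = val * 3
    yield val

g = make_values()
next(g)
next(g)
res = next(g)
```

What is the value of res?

Step 1: Trace through generator execution:
  Yield 1: val starts at 4, yield 4
  Yield 2: val = 4 * 3 = 12, yield 12
  Yield 3: val = 12 * 3 = 36, yield 36
Step 2: First next() gets 4, second next() gets the second value, third next() yields 36.
Therefore res = 36.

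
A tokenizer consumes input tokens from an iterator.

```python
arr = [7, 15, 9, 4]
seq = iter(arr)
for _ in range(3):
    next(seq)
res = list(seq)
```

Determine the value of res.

Step 1: Create iterator over [7, 15, 9, 4].
Step 2: Advance 3 positions (consuming [7, 15, 9]).
Step 3: list() collects remaining elements: [4].
Therefore res = [4].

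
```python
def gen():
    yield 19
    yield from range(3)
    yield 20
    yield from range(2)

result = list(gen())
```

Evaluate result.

Step 1: Trace yields in order:
  yield 19
  yield 0
  yield 1
  yield 2
  yield 20
  yield 0
  yield 1
Therefore result = [19, 0, 1, 2, 20, 0, 1].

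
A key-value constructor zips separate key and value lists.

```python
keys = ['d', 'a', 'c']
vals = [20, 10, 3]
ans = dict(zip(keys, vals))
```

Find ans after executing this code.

Step 1: zip pairs keys with values:
  'd' -> 20
  'a' -> 10
  'c' -> 3
Therefore ans = {'d': 20, 'a': 10, 'c': 3}.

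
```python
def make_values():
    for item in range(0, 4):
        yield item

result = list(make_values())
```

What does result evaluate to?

Step 1: The generator yields each value from range(0, 4).
Step 2: list() consumes all yields: [0, 1, 2, 3].
Therefore result = [0, 1, 2, 3].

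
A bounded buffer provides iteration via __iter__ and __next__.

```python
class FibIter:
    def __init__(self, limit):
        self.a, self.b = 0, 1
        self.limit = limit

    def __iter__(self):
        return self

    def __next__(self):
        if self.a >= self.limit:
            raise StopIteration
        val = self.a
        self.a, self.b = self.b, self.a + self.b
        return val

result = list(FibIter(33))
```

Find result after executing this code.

Step 1: Fibonacci-like sequence (a=0, b=1) until >= 33:
  Yield 0, then a,b = 1,1
  Yield 1, then a,b = 1,2
  Yield 1, then a,b = 2,3
  Yield 2, then a,b = 3,5
  Yield 3, then a,b = 5,8
  Yield 5, then a,b = 8,13
  Yield 8, then a,b = 13,21
  Yield 13, then a,b = 21,34
  Yield 21, then a,b = 34,55
Step 2: 34 >= 33, stop.
Therefore result = [0, 1, 1, 2, 3, 5, 8, 13, 21].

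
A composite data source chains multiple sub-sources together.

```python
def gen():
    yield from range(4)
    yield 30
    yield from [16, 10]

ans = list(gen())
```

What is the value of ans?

Step 1: Trace yields in order:
  yield 0
  yield 1
  yield 2
  yield 3
  yield 30
  yield 16
  yield 10
Therefore ans = [0, 1, 2, 3, 30, 16, 10].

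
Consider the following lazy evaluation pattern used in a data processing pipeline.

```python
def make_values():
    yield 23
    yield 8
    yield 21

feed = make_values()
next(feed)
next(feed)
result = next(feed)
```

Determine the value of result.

Step 1: make_values() creates a generator.
Step 2: next(feed) yields 23 (consumed and discarded).
Step 3: next(feed) yields 8 (consumed and discarded).
Step 4: next(feed) yields 21, assigned to result.
Therefore result = 21.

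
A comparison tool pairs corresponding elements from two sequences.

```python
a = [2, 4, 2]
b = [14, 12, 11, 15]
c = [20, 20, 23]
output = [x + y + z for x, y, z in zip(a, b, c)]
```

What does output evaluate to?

Step 1: zip three lists (truncates to shortest, len=3):
  2 + 14 + 20 = 36
  4 + 12 + 20 = 36
  2 + 11 + 23 = 36
Therefore output = [36, 36, 36].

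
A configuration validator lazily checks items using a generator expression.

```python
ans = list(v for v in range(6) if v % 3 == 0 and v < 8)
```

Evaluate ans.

Step 1: Filter range(6) where v % 3 == 0 and v < 8:
  v=0: both conditions met, included
  v=1: excluded (1 % 3 != 0)
  v=2: excluded (2 % 3 != 0)
  v=3: both conditions met, included
  v=4: excluded (4 % 3 != 0)
  v=5: excluded (5 % 3 != 0)
Therefore ans = [0, 3].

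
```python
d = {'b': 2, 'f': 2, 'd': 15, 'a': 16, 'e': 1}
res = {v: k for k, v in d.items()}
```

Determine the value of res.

Step 1: Invert dict (swap keys and values):
  'b': 2 -> 2: 'b'
  'f': 2 -> 2: 'f'
  'd': 15 -> 15: 'd'
  'a': 16 -> 16: 'a'
  'e': 1 -> 1: 'e'
Therefore res = {2: 'f', 15: 'd', 16: 'a', 1: 'e'}.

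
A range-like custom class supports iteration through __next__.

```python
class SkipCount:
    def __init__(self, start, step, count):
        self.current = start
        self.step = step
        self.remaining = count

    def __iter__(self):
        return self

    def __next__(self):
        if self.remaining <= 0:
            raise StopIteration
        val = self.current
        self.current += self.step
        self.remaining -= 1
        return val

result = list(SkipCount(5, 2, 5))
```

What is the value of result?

Step 1: SkipCount starts at 5, increments by 2, for 5 steps:
  Yield 5, then current += 2
  Yield 7, then current += 2
  Yield 9, then current += 2
  Yield 11, then current += 2
  Yield 13, then current += 2
Therefore result = [5, 7, 9, 11, 13].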